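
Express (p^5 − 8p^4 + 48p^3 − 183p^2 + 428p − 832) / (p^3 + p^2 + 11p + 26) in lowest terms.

By polynomial division,
  p^5 − 8p^4 + 48p^3 − 183p^2 + 428p − 832 = (p^2 − 9p + 46)(p^3 + p^2 + 11p + 26) + (−156p^2 + 156p − 2028)
  p^3 + p^2 + 11p + 26 = (−(1/156)p − 1/78)(−156p^2 + 156p − 2028) + (0)
Last nonzero remainder: −156p^2 + 156p − 2028. Dividing through by −156 gives the monic gcd p^2 − p + 13.
Cancel p^2 − p + 13 from numerator and denominator to get the reduced form.

(p^3 − 7p^2 + 28p − 64)/(p + 2)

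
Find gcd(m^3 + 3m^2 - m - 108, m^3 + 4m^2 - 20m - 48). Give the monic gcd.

m - 4

Repeated division with remainder:
  m^3 + 3m^2 - m - 108 = (m^3 + 4m^2 - 20m - 48) + (-m^2 + 19m - 60)
  m^3 + 4m^2 - 20m - 48 = (-m - 23)(-m^2 + 19m - 60) + (357m - 1428)
  -m^2 + 19m - 60 = (-(1/357)m + 5/119)(357m - 1428) + (0)
Last nonzero remainder: 357m - 1428. Dividing through by 357 gives the monic gcd m - 4.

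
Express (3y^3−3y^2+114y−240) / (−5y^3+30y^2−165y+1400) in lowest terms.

(−3y+6)/(5y−35)

Euclidean algorithm in ℚ[y]:
  3y^3−3y^2+114y−240 = (−3/5)(−5y^3+30y^2−165y+1400) + (15y^2+15y+600)
  −5y^3+30y^2−165y+1400 = (−(1/3)y+7/3)(15y^2+15y+600) + (0)
Last nonzero remainder: 15y^2+15y+600. Dividing through by 15 gives the monic gcd y^2+y+40.
Cancel y^2+y+40 from numerator and denominator to get the reduced form.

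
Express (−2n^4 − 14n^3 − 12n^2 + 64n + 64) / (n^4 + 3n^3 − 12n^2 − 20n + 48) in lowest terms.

(−2n^2 − 10n − 8)/(n^2 + n − 6)

Euclidean algorithm in ℚ[n]:
  −2n^4 − 14n^3 − 12n^2 + 64n + 64 = (−2)(n^4 + 3n^3 − 12n^2 − 20n + 48) + (−8n^3 − 36n^2 + 24n + 160)
  n^4 + 3n^3 − 12n^2 − 20n + 48 = (−(1/8)n + 3/16)(−8n^3 − 36n^2 + 24n + 160) + (−(9/4)n^2 − (9/2)n + 18)
  −8n^3 − 36n^2 + 24n + 160 = ((32/9)n + 80/9)(−(9/4)n^2 − (9/2)n + 18) + (0)
Last nonzero remainder: −(9/4)n^2 − (9/2)n + 18. Dividing through by −9/4 gives the monic gcd n^2 + 2n − 8.
Cancel n^2 + 2n − 8 from numerator and denominator to get the reduced form.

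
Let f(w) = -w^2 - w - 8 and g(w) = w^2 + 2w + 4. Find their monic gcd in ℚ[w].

1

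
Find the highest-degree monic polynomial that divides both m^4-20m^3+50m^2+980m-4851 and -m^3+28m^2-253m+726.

Repeated division with remainder:
  m^4-20m^3+50m^2+980m-4851 = (-m-8)(-m^3+28m^2-253m+726) + (21m^2-318m+957)
  -m^3+28m^2-253m+726 = (-(1/21)m+30/49)(21m^2-318m+957) + (-(624/49)m+6864/49)
  21m^2-318m+957 = (-(343/208)m+1421/208)(-(624/49)m+6864/49) + (0)
Last nonzero remainder: -(624/49)m+6864/49. Dividing through by -624/49 gives the monic gcd m-11.

m-11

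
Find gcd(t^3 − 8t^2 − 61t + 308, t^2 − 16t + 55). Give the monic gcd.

Repeated division with remainder:
  t^3 − 8t^2 − 61t + 308 = (t + 8)(t^2 − 16t + 55) + (12t − 132)
  t^2 − 16t + 55 = ((1/12)t − 5/12)(12t − 132) + (0)
Last nonzero remainder: 12t − 132. Dividing through by 12 gives the monic gcd t − 11.

t − 11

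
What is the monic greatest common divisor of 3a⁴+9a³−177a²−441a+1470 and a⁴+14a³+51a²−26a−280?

a³+10a²+11a−70

Repeated division with remainder:
  3a⁴+9a³−177a²−441a+1470 = (3)(a⁴+14a³+51a²−26a−280) + (−33a³−330a²−363a+2310)
  a⁴+14a³+51a²−26a−280 = (−(1/33)a−4/33)(−33a³−330a²−363a+2310) + (0)
Last nonzero remainder: −33a³−330a²−363a+2310. Dividing through by −33 gives the monic gcd a³+10a²+11a−70.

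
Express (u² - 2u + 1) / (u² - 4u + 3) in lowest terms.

Apply the Euclidean algorithm:
  u² - 2u + 1 = (u² - 4u + 3) + (2u - 2)
  u² - 4u + 3 = ((1/2)u - 3/2)(2u - 2) + (0)
Last nonzero remainder: 2u - 2. Dividing through by 2 gives the monic gcd u - 1.
Cancel u - 1 from numerator and denominator to get the reduced form.

(u - 1)/(u - 3)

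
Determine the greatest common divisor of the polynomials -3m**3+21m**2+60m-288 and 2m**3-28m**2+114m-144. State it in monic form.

m**2-11m+24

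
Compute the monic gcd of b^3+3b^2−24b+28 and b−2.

b−2

By polynomial division,
  b^3+3b^2−24b+28 = (b^2+5b−14)(b−2) + (0)
The last nonzero remainder b−2 is already monic.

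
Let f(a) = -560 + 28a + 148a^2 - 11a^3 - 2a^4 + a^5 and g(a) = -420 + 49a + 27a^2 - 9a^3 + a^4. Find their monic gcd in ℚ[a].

Apply the Euclidean algorithm:
  a^5 - 2a^4 - 11a^3 + 148a^2 + 28a - 560 = (a + 7)(a^4 - 9a^3 + 27a^2 + 49a - 420) + (25a^3 - 90a^2 + 105a + 2380)
  a^4 - 9a^3 + 27a^2 + 49a - 420 = ((1/25)a - 27/125)(25a^3 - 90a^2 + 105a + 2380) + ((84/25)a^2 - (588/25)a + 2352/25)
  25a^3 - 90a^2 + 105a + 2380 = ((625/84)a + 2125/84)((84/25)a^2 - (588/25)a + 2352/25) + (0)
Last nonzero remainder: (84/25)a^2 - (588/25)a + 2352/25. Dividing through by 84/25 gives the monic gcd a^2 - 7a + 28.

28 - 7a + a^2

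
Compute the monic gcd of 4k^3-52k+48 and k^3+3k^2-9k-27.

k-3

By polynomial division,
  4k^3-52k+48 = (4)(k^3+3k^2-9k-27) + (-12k^2-16k+156)
  k^3+3k^2-9k-27 = (-(1/12)k-5/36)(-12k^2-16k+156) + ((16/9)k-16/3)
  -12k^2-16k+156 = (-(27/4)k-117/4)((16/9)k-16/3) + (0)
Last nonzero remainder: (16/9)k-16/3. Dividing through by 16/9 gives the monic gcd k-3.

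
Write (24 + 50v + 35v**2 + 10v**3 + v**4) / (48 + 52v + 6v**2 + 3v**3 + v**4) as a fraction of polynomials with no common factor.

(6 + 5v + v**2)/(12 - 2v + v**2)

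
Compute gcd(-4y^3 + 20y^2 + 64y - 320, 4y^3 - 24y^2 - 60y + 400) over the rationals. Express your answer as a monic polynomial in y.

By polynomial division,
  -4y^3 + 20y^2 + 64y - 320 = (-1)(4y^3 - 24y^2 - 60y + 400) + (-4y^2 + 4y + 80)
  4y^3 - 24y^2 - 60y + 400 = (-y + 5)(-4y^2 + 4y + 80) + (0)
Last nonzero remainder: -4y^2 + 4y + 80. Dividing through by -4 gives the monic gcd y^2 - y - 20.

y^2 - y - 20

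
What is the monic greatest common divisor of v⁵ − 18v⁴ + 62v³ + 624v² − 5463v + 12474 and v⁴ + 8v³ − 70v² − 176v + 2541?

v³ − 3v² − 37v + 231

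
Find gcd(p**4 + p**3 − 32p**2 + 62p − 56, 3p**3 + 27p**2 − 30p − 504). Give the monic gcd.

p**2 + 3p − 28

Euclidean algorithm in ℚ[p]:
  p**4 + p**3 − 32p**2 + 62p − 56 = ((1/3)p − 8/3)(3p**3 + 27p**2 − 30p − 504) + (50p**2 + 150p − 1400)
  3p**3 + 27p**2 − 30p − 504 = ((3/50)p + 9/25)(50p**2 + 150p − 1400) + (0)
Last nonzero remainder: 50p**2 + 150p − 1400. Dividing through by 50 gives the monic gcd p**2 + 3p − 28.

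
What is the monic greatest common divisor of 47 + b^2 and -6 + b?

Repeated division with remainder:
  b^2 + 47 = (b + 6)(b - 6) + (83)
  b - 6 = ((1/83)b - 6/83)(83) + (0)
The last nonzero remainder is the constant 83, so the polynomials are coprime and gcd = 1.

1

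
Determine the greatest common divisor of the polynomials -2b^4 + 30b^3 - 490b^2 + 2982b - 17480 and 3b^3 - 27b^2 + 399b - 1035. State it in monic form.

Euclidean algorithm in ℚ[b]:
  -2b^4 + 30b^3 - 490b^2 + 2982b - 17480 = (-(2/3)b + 4)(3b^3 - 27b^2 + 399b - 1035) + (-116b^2 + 696b - 13340)
  3b^3 - 27b^2 + 399b - 1035 = (-(3/116)b + 9/116)(-116b^2 + 696b - 13340) + (0)
Last nonzero remainder: -116b^2 + 696b - 13340. Dividing through by -116 gives the monic gcd b^2 - 6b + 115.

b^2 - 6b + 115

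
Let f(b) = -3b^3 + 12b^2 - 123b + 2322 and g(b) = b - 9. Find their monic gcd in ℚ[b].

b - 9

By polynomial division,
  -3b^3 + 12b^2 - 123b + 2322 = (-3b^2 - 15b - 258)(b - 9) + (0)
The last nonzero remainder b - 9 is already monic.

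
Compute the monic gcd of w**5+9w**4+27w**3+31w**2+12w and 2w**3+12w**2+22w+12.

Apply the Euclidean algorithm:
  w**5+9w**4+27w**3+31w**2+12w = ((1/2)w**2+(3/2)w-1)(2w**3+12w**2+22w+12) + (4w**2+16w+12)
  2w**3+12w**2+22w+12 = ((1/2)w+1)(4w**2+16w+12) + (0)
Last nonzero remainder: 4w**2+16w+12. Dividing through by 4 gives the monic gcd w**2+4w+3.

w**2+4w+3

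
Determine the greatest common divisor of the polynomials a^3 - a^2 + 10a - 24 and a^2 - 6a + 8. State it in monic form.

By polynomial division,
  a^3 - a^2 + 10a - 24 = (a + 5)(a^2 - 6a + 8) + (32a - 64)
  a^2 - 6a + 8 = ((1/32)a - 1/8)(32a - 64) + (0)
Last nonzero remainder: 32a - 64. Dividing through by 32 gives the monic gcd a - 2.

a - 2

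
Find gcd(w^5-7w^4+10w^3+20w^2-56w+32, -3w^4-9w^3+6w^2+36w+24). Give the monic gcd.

w^2-4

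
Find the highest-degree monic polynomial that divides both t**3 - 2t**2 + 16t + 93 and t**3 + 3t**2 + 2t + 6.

t + 3

By polynomial division,
  t**3 - 2t**2 + 16t + 93 = (t**3 + 3t**2 + 2t + 6) + (-5t**2 + 14t + 87)
  t**3 + 3t**2 + 2t + 6 = (-(1/5)t - 29/25)(-5t**2 + 14t + 87) + ((891/25)t + 2673/25)
  -5t**2 + 14t + 87 = (-(125/891)t + 725/891)((891/25)t + 2673/25) + (0)
Last nonzero remainder: (891/25)t + 2673/25. Dividing through by 891/25 gives the monic gcd t + 3.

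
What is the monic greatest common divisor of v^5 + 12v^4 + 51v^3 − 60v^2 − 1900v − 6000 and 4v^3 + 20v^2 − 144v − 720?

v^2 + 11v + 30

Apply the Euclidean algorithm:
  v^5 + 12v^4 + 51v^3 − 60v^2 − 1900v − 6000 = ((1/4)v^2 + (7/4)v + 13)(4v^3 + 20v^2 − 144v − 720) + (112v^2 + 1232v + 3360)
  4v^3 + 20v^2 − 144v − 720 = ((1/28)v − 3/14)(112v^2 + 1232v + 3360) + (0)
Last nonzero remainder: 112v^2 + 1232v + 3360. Dividing through by 112 gives the monic gcd v^2 + 11v + 30.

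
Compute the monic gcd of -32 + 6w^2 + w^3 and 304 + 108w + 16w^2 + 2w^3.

4 + w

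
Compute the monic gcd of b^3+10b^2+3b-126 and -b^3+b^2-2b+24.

b-3

Euclidean algorithm in ℚ[b]:
  b^3+10b^2+3b-126 = (-1)(-b^3+b^2-2b+24) + (11b^2+b-102)
  -b^3+b^2-2b+24 = (-(1/11)b+12/121)(11b^2+b-102) + (-(1376/121)b+4128/121)
  11b^2+b-102 = (-(1331/1376)b-2057/688)(-(1376/121)b+4128/121) + (0)
Last nonzero remainder: -(1376/121)b+4128/121. Dividing through by -1376/121 gives the monic gcd b-3.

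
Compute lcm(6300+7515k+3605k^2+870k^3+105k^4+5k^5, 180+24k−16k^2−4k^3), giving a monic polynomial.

Euclidean algorithm in ℚ[k]:
  5k^5+105k^4+870k^3+3605k^2+7515k+6300 = (−(5/4)k^2−(85/4)k−140)(−4k^3−16k^2+24k+180) + (2100k^2+14700k+31500)
  −4k^3−16k^2+24k+180 = (−(1/525)k+1/175)(2100k^2+14700k+31500) + (0)
Last nonzero remainder: 2100k^2+14700k+31500. Dividing through by 2100 gives the monic gcd k^2+7k+15.
Then lcm(f, g) = f·g / gcd(f, g); expanding and making the result monic gives the answer.

−3780−3249k−660k^2+199k^3+111k^4+18k^5+k^6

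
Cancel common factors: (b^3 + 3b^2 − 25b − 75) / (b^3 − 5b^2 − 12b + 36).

(b^2 − 25)/(b^2 − 8b + 12)

By polynomial division,
  b^3 + 3b^2 − 25b − 75 = (b^3 − 5b^2 − 12b + 36) + (8b^2 − 13b − 111)
  b^3 − 5b^2 − 12b + 36 = ((1/8)b − 27/64)(8b^2 − 13b − 111) + (−(231/64)b − 693/64)
  8b^2 − 13b − 111 = (−(512/231)b + 2368/231)(−(231/64)b − 693/64) + (0)
Last nonzero remainder: −(231/64)b − 693/64. Dividing through by −231/64 gives the monic gcd b + 3.
Cancel b + 3 from numerator and denominator to get the reduced form.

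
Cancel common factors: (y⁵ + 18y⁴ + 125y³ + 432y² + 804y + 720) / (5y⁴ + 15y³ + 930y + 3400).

(y³ + 9y² + 24y + 36)/(5y² - 30y + 170)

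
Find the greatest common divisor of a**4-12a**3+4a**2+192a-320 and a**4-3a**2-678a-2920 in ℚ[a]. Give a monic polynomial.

a**2-6a-40

Repeated division with remainder:
  a**4-12a**3+4a**2+192a-320 = (a**4-3a**2-678a-2920) + (-12a**3+7a**2+870a+2600)
  a**4-3a**2-678a-2920 = (-(1/12)a-7/144)(-12a**3+7a**2+870a+2600) + ((10057/144)a**2-(10057/24)a-50285/18)
  -12a**3+7a**2+870a+2600 = (-(1728/10057)a-9360/10057)((10057/144)a**2-(10057/24)a-50285/18) + (0)
Last nonzero remainder: (10057/144)a**2-(10057/24)a-50285/18. Dividing through by 10057/144 gives the monic gcd a**2-6a-40.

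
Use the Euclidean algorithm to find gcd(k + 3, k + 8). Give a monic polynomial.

1

Euclidean algorithm in ℚ[k]:
  k + 3 = (k + 8) + (-5)
  k + 8 = (-(1/5)k - 8/5)(-5) + (0)
The last nonzero remainder is the constant -5, so the polynomials are coprime and gcd = 1.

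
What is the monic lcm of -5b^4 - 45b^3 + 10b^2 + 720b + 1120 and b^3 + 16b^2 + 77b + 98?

Euclidean algorithm in ℚ[b]:
  -5b^4 - 45b^3 + 10b^2 + 720b + 1120 = (-5b + 35)(b^3 + 16b^2 + 77b + 98) + (-165b^2 - 1485b - 2310)
  b^3 + 16b^2 + 77b + 98 = (-(1/165)b - 7/165)(-165b^2 - 1485b - 2310) + (0)
Last nonzero remainder: -165b^2 - 1485b - 2310. Dividing through by -165 gives the monic gcd b^2 + 9b + 14.
Then lcm(f, g) = f·g / gcd(f, g); expanding and making the result monic gives the answer.

b^5 + 16b^4 + 61b^3 - 158b^2 - 1232b - 1568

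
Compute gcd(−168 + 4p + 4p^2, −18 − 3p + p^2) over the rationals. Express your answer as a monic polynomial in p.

−6 + p

Euclidean algorithm in ℚ[p]:
  4p^2 + 4p − 168 = (4)(p^2 − 3p − 18) + (16p − 96)
  p^2 − 3p − 18 = ((1/16)p + 3/16)(16p − 96) + (0)
Last nonzero remainder: 16p − 96. Dividing through by 16 gives the monic gcd p − 6.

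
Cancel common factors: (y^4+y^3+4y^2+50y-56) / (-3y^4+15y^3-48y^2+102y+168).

By polynomial division,
  y^4+y^3+4y^2+50y-56 = (-1/3)(-3y^4+15y^3-48y^2+102y+168) + (6y^3-12y^2+84y)
  -3y^4+15y^3-48y^2+102y+168 = (-(1/2)y+3/2)(6y^3-12y^2+84y) + (12y^2-24y+168)
  6y^3-12y^2+84y = ((1/2)y)(12y^2-24y+168) + (0)
Last nonzero remainder: 12y^2-24y+168. Dividing through by 12 gives the monic gcd y^2-2y+14.
Cancel y^2-2y+14 from numerator and denominator to get the reduced form.

(-y^2-3y+4)/(3y^2-9y-12)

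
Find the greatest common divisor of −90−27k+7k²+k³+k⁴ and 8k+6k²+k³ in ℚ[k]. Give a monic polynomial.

2+k

Apply the Euclidean algorithm:
  k⁴+k³+7k²−27k−90 = (k−5)(k³+6k²+8k) + (29k²+13k−90)
  k³+6k²+8k = ((1/29)k+161/841)(29k²+13k−90) + ((7245/841)k+14490/841)
  29k²+13k−90 = ((24389/7245)k−841/161)((7245/841)k+14490/841) + (0)
Last nonzero remainder: (7245/841)k+14490/841. Dividing through by 7245/841 gives the monic gcd k+2.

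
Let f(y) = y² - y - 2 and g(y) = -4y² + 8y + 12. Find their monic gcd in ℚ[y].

Repeated division with remainder:
  y² - y - 2 = (-1/4)(-4y² + 8y + 12) + (y + 1)
  -4y² + 8y + 12 = (-4y + 12)(y + 1) + (0)
The last nonzero remainder y + 1 is already monic.

y + 1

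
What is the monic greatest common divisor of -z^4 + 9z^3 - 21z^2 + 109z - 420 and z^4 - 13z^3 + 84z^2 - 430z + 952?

Repeated division with remainder:
  -z^4 + 9z^3 - 21z^2 + 109z - 420 = (-1)(z^4 - 13z^3 + 84z^2 - 430z + 952) + (-4z^3 + 63z^2 - 321z + 532)
  z^4 - 13z^3 + 84z^2 - 430z + 952 = (-(1/4)z - 11/16)(-4z^3 + 63z^2 - 321z + 532) + ((753/16)z^2 - (8283/16)z + 5271/4)
  -4z^3 + 63z^2 - 321z + 532 = (-(64/753)z + 304/753)((753/16)z^2 - (8283/16)z + 5271/4) + (0)
Last nonzero remainder: (753/16)z^2 - (8283/16)z + 5271/4. Dividing through by 753/16 gives the monic gcd z^2 - 11z + 28.

z^2 - 11z + 28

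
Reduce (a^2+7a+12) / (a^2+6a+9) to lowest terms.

Apply the Euclidean algorithm:
  a^2+7a+12 = (a^2+6a+9) + (a+3)
  a^2+6a+9 = (a+3)(a+3) + (0)
The last nonzero remainder a+3 is already monic.
Cancel a+3 from numerator and denominator to get the reduced form.

(a+4)/(a+3)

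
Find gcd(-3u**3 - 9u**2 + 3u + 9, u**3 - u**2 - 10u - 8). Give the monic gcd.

u + 1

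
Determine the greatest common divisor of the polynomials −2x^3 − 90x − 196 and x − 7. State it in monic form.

1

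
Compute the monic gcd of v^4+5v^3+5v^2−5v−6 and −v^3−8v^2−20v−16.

v+2

Repeated division with remainder:
  v^4+5v^3+5v^2−5v−6 = (−v+3)(−v^3−8v^2−20v−16) + (9v^2+39v+42)
  −v^3−8v^2−20v−16 = (−(1/9)v−11/27)(9v^2+39v+42) + ((5/9)v+10/9)
  9v^2+39v+42 = ((81/5)v+189/5)((5/9)v+10/9) + (0)
Last nonzero remainder: (5/9)v+10/9. Dividing through by 5/9 gives the monic gcd v+2.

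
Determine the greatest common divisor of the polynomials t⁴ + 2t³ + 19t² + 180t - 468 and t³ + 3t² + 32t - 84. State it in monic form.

t - 2

Repeated division with remainder:
  t⁴ + 2t³ + 19t² + 180t - 468 = (t - 1)(t³ + 3t² + 32t - 84) + (-10t² + 296t - 552)
  t³ + 3t² + 32t - 84 = (-(1/10)t - 163/50)(-10t² + 296t - 552) + ((23544/25)t - 47088/25)
  -10t² + 296t - 552 = (-(125/11772)t + 575/1962)((23544/25)t - 47088/25) + (0)
Last nonzero remainder: (23544/25)t - 47088/25. Dividing through by 23544/25 gives the monic gcd t - 2.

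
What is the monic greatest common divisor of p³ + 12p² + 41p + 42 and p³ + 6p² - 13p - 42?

p² + 9p + 14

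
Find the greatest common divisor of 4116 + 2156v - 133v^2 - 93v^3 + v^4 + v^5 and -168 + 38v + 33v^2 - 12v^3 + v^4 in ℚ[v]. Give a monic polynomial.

Apply the Euclidean algorithm:
  v^5 + v^4 - 93v^3 - 133v^2 + 2156v + 4116 = (v + 13)(v^4 - 12v^3 + 33v^2 + 38v - 168) + (30v^3 - 600v^2 + 1830v + 6300)
  v^4 - 12v^3 + 33v^2 + 38v - 168 = ((1/30)v + 4/15)(30v^3 - 600v^2 + 1830v + 6300) + (132v^2 - 660v - 1848)
  30v^3 - 600v^2 + 1830v + 6300 = ((5/22)v - 75/22)(132v^2 - 660v - 1848) + (0)
Last nonzero remainder: 132v^2 - 660v - 1848. Dividing through by 132 gives the monic gcd v^2 - 5v - 14.

-14 - 5v + v^2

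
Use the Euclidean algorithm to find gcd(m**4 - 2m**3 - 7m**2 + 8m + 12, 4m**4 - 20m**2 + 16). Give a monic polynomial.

m**3 + m**2 - 4m - 4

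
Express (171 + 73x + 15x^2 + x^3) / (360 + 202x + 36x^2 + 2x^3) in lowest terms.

(19 + 6x + x^2)/(40 + 18x + 2x^2)

By polynomial division,
  x^3 + 15x^2 + 73x + 171 = (1/2)(2x^3 + 36x^2 + 202x + 360) + (-3x^2 - 28x - 9)
  2x^3 + 36x^2 + 202x + 360 = (-(2/3)x - 52/9)(-3x^2 - 28x - 9) + ((308/9)x + 308)
  -3x^2 - 28x - 9 = (-(27/308)x - 9/308)((308/9)x + 308) + (0)
Last nonzero remainder: (308/9)x + 308. Dividing through by 308/9 gives the monic gcd x + 9.
Cancel x + 9 from numerator and denominator to get the reduced form.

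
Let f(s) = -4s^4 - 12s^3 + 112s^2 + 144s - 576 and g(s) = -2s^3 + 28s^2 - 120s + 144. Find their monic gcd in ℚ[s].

s - 2

Repeated division with remainder:
  -4s^4 - 12s^3 + 112s^2 + 144s - 576 = (2s + 34)(-2s^3 + 28s^2 - 120s + 144) + (-600s^2 + 3936s - 5472)
  -2s^3 + 28s^2 - 120s + 144 = ((1/300)s - 31/1250)(-600s^2 + 3936s - 5472) + (-(2592/625)s + 5184/625)
  -600s^2 + 3936s - 5472 = ((15625/108)s - 11875/18)(-(2592/625)s + 5184/625) + (0)
Last nonzero remainder: -(2592/625)s + 5184/625. Dividing through by -2592/625 gives the monic gcd s - 2.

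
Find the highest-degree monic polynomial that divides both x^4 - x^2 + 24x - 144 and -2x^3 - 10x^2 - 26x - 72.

Repeated division with remainder:
  x^4 - x^2 + 24x - 144 = (-(1/2)x + 5/2)(-2x^3 - 10x^2 - 26x - 72) + (11x^2 + 53x + 36)
  -2x^3 - 10x^2 - 26x - 72 = (-(2/11)x - 4/121)(11x^2 + 53x + 36) + (-(2142/121)x - 8568/121)
  11x^2 + 53x + 36 = (-(1331/2142)x - 121/238)(-(2142/121)x - 8568/121) + (0)
Last nonzero remainder: -(2142/121)x - 8568/121. Dividing through by -2142/121 gives the monic gcd x + 4.

x + 4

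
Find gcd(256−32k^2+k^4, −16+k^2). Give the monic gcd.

Euclidean algorithm in ℚ[k]:
  k^4−32k^2+256 = (k^2−16)(k^2−16) + (0)
The last nonzero remainder k^2−16 is already monic.

−16+k^2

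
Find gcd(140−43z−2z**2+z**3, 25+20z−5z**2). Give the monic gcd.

−5+z

Apply the Euclidean algorithm:
  z**3−2z**2−43z+140 = (−(1/5)z−2/5)(−5z**2+20z+25) + (−30z+150)
  −5z**2+20z+25 = ((1/6)z+1/6)(−30z+150) + (0)
Last nonzero remainder: −30z+150. Dividing through by −30 gives the monic gcd z−5.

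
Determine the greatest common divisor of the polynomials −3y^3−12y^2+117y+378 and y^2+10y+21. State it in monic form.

y^2+10y+21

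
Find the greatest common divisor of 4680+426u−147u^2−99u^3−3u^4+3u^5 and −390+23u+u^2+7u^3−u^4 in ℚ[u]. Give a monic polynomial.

By polynomial division,
  3u^5−3u^4−99u^3−147u^2+426u+4680 = (−3u−18)(−u^4+7u^3+u^2+23u−390) + (30u^3−60u^2−330u−2340)
  −u^4+7u^3+u^2+23u−390 = (−(1/30)u+1/6)(30u^3−60u^2−330u−2340) + (0)
Last nonzero remainder: 30u^3−60u^2−330u−2340. Dividing through by 30 gives the monic gcd u^3−2u^2−11u−78.

−78−11u−2u^2+u^3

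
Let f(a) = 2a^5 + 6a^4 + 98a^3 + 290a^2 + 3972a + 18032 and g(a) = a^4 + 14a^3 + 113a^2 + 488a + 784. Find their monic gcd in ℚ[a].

a^3 + 10a^2 + 73a + 196

Euclidean algorithm in ℚ[a]:
  2a^5 + 6a^4 + 98a^3 + 290a^2 + 3972a + 18032 = (2a - 22)(a^4 + 14a^3 + 113a^2 + 488a + 784) + (180a^3 + 1800a^2 + 13140a + 35280)
  a^4 + 14a^3 + 113a^2 + 488a + 784 = ((1/180)a + 1/45)(180a^3 + 1800a^2 + 13140a + 35280) + (0)
Last nonzero remainder: 180a^3 + 1800a^2 + 13140a + 35280. Dividing through by 180 gives the monic gcd a^3 + 10a^2 + 73a + 196.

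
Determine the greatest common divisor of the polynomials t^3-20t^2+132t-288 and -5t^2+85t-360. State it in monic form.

By polynomial division,
  t^3-20t^2+132t-288 = (-(1/5)t+3/5)(-5t^2+85t-360) + (9t-72)
  -5t^2+85t-360 = (-(5/9)t+5)(9t-72) + (0)
Last nonzero remainder: 9t-72. Dividing through by 9 gives the monic gcd t-8.

t-8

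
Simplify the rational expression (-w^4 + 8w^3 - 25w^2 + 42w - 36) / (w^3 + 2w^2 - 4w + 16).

(-w^2 + 6w - 9)/(w + 4)

By polynomial division,
  -w^4 + 8w^3 - 25w^2 + 42w - 36 = (-w + 10)(w^3 + 2w^2 - 4w + 16) + (-49w^2 + 98w - 196)
  w^3 + 2w^2 - 4w + 16 = (-(1/49)w - 4/49)(-49w^2 + 98w - 196) + (0)
Last nonzero remainder: -49w^2 + 98w - 196. Dividing through by -49 gives the monic gcd w^2 - 2w + 4.
Cancel w^2 - 2w + 4 from numerator and denominator to get the reduced form.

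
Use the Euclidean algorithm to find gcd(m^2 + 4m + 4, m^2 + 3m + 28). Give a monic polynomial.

Apply the Euclidean algorithm:
  m^2 + 4m + 4 = (m^2 + 3m + 28) + (m − 24)
  m^2 + 3m + 28 = (m + 27)(m − 24) + (676)
  m − 24 = ((1/676)m − 6/169)(676) + (0)
The last nonzero remainder is the constant 676, so the polynomials are coprime and gcd = 1.

1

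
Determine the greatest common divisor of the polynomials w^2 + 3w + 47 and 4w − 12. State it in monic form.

By polynomial division,
  w^2 + 3w + 47 = ((1/4)w + 3/2)(4w − 12) + (65)
  4w − 12 = ((4/65)w − 12/65)(65) + (0)
The last nonzero remainder is the constant 65, so the polynomials are coprime and gcd = 1.

1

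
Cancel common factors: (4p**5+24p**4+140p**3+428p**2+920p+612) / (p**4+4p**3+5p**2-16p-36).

(4p**3+8p**2+72p+68)/(p**2-4)

Euclidean algorithm in ℚ[p]:
  4p**5+24p**4+140p**3+428p**2+920p+612 = (4p+8)(p**4+4p**3+5p**2-16p-36) + (88p**3+452p**2+1192p+900)
  p**4+4p**3+5p**2-16p-36 = ((1/88)p-25/1936)(88p**3+452p**2+1192p+900) + (-(1311/484)p**2-(1311/121)p-11799/484)
  88p**3+452p**2+1192p+900 = (-(42592/1311)p-48400/1311)(-(1311/484)p**2-(1311/121)p-11799/484) + (0)
Last nonzero remainder: -(1311/484)p**2-(1311/121)p-11799/484. Dividing through by -1311/484 gives the monic gcd p**2+4p+9.
Cancel p**2+4p+9 from numerator and denominator to get the reduced form.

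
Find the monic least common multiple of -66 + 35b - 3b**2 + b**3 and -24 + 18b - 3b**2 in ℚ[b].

264 - 206b + 47b**2 - 7b**3 + b**4

By polynomial division,
  b**3 - 3b**2 + 35b - 66 = (-(1/3)b - 1)(-3b**2 + 18b - 24) + (45b - 90)
  -3b**2 + 18b - 24 = (-(1/15)b + 4/15)(45b - 90) + (0)
Last nonzero remainder: 45b - 90. Dividing through by 45 gives the monic gcd b - 2.
Then lcm(f, g) = f·g / gcd(f, g); expanding and making the result monic gives the answer.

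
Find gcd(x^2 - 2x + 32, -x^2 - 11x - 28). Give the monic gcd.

Euclidean algorithm in ℚ[x]:
  x^2 - 2x + 32 = (-1)(-x^2 - 11x - 28) + (-13x + 4)
  -x^2 - 11x - 28 = ((1/13)x + 147/169)(-13x + 4) + (-5320/169)
  -13x + 4 = ((2197/5320)x - 169/1330)(-5320/169) + (0)
The last nonzero remainder is the constant -5320/169, so the polynomials are coprime and gcd = 1.

1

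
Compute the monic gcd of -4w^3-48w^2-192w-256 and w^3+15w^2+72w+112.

w^2+8w+16

Apply the Euclidean algorithm:
  -4w^3-48w^2-192w-256 = (-4)(w^3+15w^2+72w+112) + (12w^2+96w+192)
  w^3+15w^2+72w+112 = ((1/12)w+7/12)(12w^2+96w+192) + (0)
Last nonzero remainder: 12w^2+96w+192. Dividing through by 12 gives the monic gcd w^2+8w+16.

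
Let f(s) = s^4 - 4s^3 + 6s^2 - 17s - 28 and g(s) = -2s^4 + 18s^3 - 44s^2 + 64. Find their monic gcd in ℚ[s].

s^2 - 3s - 4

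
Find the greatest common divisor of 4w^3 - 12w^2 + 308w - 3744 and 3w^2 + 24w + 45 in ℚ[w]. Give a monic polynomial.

1

Euclidean algorithm in ℚ[w]:
  4w^3 - 12w^2 + 308w - 3744 = ((4/3)w - 44/3)(3w^2 + 24w + 45) + (600w - 3084)
  3w^2 + 24w + 45 = ((1/200)w + 657/10000)(600w - 3084) + (619047/2500)
  600w - 3084 = ((500000/206349)w - 2570000/206349)(619047/2500) + (0)
The last nonzero remainder is the constant 619047/2500, so the polynomials are coprime and gcd = 1.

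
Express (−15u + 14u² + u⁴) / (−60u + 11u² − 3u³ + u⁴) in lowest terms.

(−1 + u)/(−4 + u)

Apply the Euclidean algorithm:
  u⁴ + 14u² − 15u = (u⁴ − 3u³ + 11u² − 60u) + (3u³ + 3u² + 45u)
  u⁴ − 3u³ + 11u² − 60u = ((1/3)u − 4/3)(3u³ + 3u² + 45u) + (0)
Last nonzero remainder: 3u³ + 3u² + 45u. Dividing through by 3 gives the monic gcd u³ + u² + 15u.
Cancel u³ + u² + 15u from numerator and denominator to get the reduced form.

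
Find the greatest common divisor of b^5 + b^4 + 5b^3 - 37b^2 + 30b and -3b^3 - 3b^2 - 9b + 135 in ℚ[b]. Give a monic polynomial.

b^2 + 4b + 15

By polynomial division,
  b^5 + b^4 + 5b^3 - 37b^2 + 30b = (-(1/3)b^2 - 2/3)(-3b^3 - 3b^2 - 9b + 135) + (6b^2 + 24b + 90)
  -3b^3 - 3b^2 - 9b + 135 = (-(1/2)b + 3/2)(6b^2 + 24b + 90) + (0)
Last nonzero remainder: 6b^2 + 24b + 90. Dividing through by 6 gives the monic gcd b^2 + 4b + 15.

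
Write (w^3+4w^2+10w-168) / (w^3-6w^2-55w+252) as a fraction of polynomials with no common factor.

(w^2+8w+42)/(w^2-2w-63)

By polynomial division,
  w^3+4w^2+10w-168 = (w^3-6w^2-55w+252) + (10w^2+65w-420)
  w^3-6w^2-55w+252 = ((1/10)w-5/4)(10w^2+65w-420) + ((273/4)w-273)
  10w^2+65w-420 = ((40/273)w+20/13)((273/4)w-273) + (0)
Last nonzero remainder: (273/4)w-273. Dividing through by 273/4 gives the monic gcd w-4.
Cancel w-4 from numerator and denominator to get the reduced form.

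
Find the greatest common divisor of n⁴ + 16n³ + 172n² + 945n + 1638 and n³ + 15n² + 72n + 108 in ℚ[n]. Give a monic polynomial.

n² + 9n + 18

Euclidean algorithm in ℚ[n]:
  n⁴ + 16n³ + 172n² + 945n + 1638 = (n + 1)(n³ + 15n² + 72n + 108) + (85n² + 765n + 1530)
  n³ + 15n² + 72n + 108 = ((1/85)n + 6/85)(85n² + 765n + 1530) + (0)
Last nonzero remainder: 85n² + 765n + 1530. Dividing through by 85 gives the monic gcd n² + 9n + 18.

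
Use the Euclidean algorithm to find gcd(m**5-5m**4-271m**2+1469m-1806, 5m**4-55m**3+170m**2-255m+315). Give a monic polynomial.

Euclidean algorithm in ℚ[m]:
  m**5-5m**4-271m**2+1469m-1806 = ((1/5)m+6/5)(5m**4-55m**3+170m**2-255m+315) + (32m**3-424m**2+1712m-2184)
  5m**4-55m**3+170m**2-255m+315 = ((5/32)m+45/128)(32m**3-424m**2+1712m-2184) + ((825/16)m**2-(4125/8)m+17325/16)
  32m**3-424m**2+1712m-2184 = ((512/825)m-1664/825)((825/16)m**2-(4125/8)m+17325/16) + (0)
Last nonzero remainder: (825/16)m**2-(4125/8)m+17325/16. Dividing through by 825/16 gives the monic gcd m**2-10m+21.

m**2-10m+21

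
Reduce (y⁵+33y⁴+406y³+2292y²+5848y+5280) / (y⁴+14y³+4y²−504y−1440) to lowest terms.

(y²+13y+22)/(y−6)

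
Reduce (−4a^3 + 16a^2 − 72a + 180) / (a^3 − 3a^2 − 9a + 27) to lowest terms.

By polynomial division,
  −4a^3 + 16a^2 − 72a + 180 = (−4)(a^3 − 3a^2 − 9a + 27) + (4a^2 − 108a + 288)
  a^3 − 3a^2 − 9a + 27 = ((1/4)a + 6)(4a^2 − 108a + 288) + (567a − 1701)
  4a^2 − 108a + 288 = ((4/567)a − 32/189)(567a − 1701) + (0)
Last nonzero remainder: 567a − 1701. Dividing through by 567 gives the monic gcd a − 3.
Cancel a − 3 from numerator and denominator to get the reduced form.

(−4a^2 + 4a − 60)/(a^2 − 9)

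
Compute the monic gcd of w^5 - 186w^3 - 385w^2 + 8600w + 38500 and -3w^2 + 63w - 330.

w^2 - 21w + 110

Repeated division with remainder:
  w^5 - 186w^3 - 385w^2 + 8600w + 38500 = (-(1/3)w^3 - 7w^2 - (145/3)w - 350/3)(-3w^2 + 63w - 330) + (0)
Last nonzero remainder: -3w^2 + 63w - 330. Dividing through by -3 gives the monic gcd w^2 - 21w + 110.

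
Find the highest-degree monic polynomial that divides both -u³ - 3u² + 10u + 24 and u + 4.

u + 4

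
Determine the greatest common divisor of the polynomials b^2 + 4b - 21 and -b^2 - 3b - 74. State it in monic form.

By polynomial division,
  b^2 + 4b - 21 = (-1)(-b^2 - 3b - 74) + (b - 95)
  -b^2 - 3b - 74 = (-b - 98)(b - 95) + (-9384)
  b - 95 = (-(1/9384)b + 95/9384)(-9384) + (0)
The last nonzero remainder is the constant -9384, so the polynomials are coprime and gcd = 1.

1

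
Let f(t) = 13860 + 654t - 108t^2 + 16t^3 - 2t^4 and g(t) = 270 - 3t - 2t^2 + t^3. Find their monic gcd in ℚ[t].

Euclidean algorithm in ℚ[t]:
  -2t^4 + 16t^3 - 108t^2 + 654t + 13860 = (-2t + 12)(t^3 - 2t^2 - 3t + 270) + (-90t^2 + 1230t + 10620)
  t^3 - 2t^2 - 3t + 270 = (-(1/90)t - 7/54)(-90t^2 + 1230t + 10620) + ((2470/9)t + 4940/3)
  -90t^2 + 1230t + 10620 = (-(81/247)t + 1593/247)((2470/9)t + 4940/3) + (0)
Last nonzero remainder: (2470/9)t + 4940/3. Dividing through by 2470/9 gives the monic gcd t + 6.

6 + t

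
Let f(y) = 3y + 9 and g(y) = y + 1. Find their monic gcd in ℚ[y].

Euclidean algorithm in ℚ[y]:
  3y + 9 = (3)(y + 1) + (6)
  y + 1 = ((1/6)y + 1/6)(6) + (0)
The last nonzero remainder is the constant 6, so the polynomials are coprime and gcd = 1.

1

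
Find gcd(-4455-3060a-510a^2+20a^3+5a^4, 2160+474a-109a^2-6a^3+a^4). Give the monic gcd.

27+12a+a^2

Apply the Euclidean algorithm:
  5a^4+20a^3-510a^2-3060a-4455 = (5)(a^4-6a^3-109a^2+474a+2160) + (50a^3+35a^2-5430a-15255)
  a^4-6a^3-109a^2+474a+2160 = ((1/50)a-67/500)(50a^3+35a^2-5430a-15255) + ((429/100)a^2+(1287/25)a+11583/100)
  50a^3+35a^2-5430a-15255 = ((5000/429)a-56500/429)((429/100)a^2+(1287/25)a+11583/100) + (0)
Last nonzero remainder: (429/100)a^2+(1287/25)a+11583/100. Dividing through by 429/100 gives the monic gcd a^2+12a+27.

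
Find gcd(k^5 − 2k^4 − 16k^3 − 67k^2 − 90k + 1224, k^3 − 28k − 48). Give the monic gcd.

Euclidean algorithm in ℚ[k]:
  k^5 − 2k^4 − 16k^3 − 67k^2 − 90k + 1224 = (k^2 − 2k + 12)(k^3 − 28k − 48) + (−75k^2 + 150k + 1800)
  k^3 − 28k − 48 = (−(1/75)k − 2/75)(−75k^2 + 150k + 1800) + (0)
Last nonzero remainder: −75k^2 + 150k + 1800. Dividing through by −75 gives the monic gcd k^2 − 2k − 24.

k^2 − 2k − 24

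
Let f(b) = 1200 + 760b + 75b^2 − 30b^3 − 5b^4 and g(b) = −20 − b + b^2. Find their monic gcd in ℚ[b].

Euclidean algorithm in ℚ[b]:
  −5b^4 − 30b^3 + 75b^2 + 760b + 1200 = (−5b^2 − 35b − 60)(b^2 − b − 20) + (0)
The last nonzero remainder b^2 − b − 20 is already monic.

−20 − b + b^2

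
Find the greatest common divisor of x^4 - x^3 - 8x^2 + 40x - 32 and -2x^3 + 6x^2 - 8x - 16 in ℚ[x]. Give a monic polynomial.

x^2 - 4x + 8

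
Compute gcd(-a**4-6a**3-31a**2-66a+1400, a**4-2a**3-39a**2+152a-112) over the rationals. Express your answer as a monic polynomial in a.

a**2+3a-28

Apply the Euclidean algorithm:
  -a**4-6a**3-31a**2-66a+1400 = (-1)(a**4-2a**3-39a**2+152a-112) + (-8a**3-70a**2+86a+1288)
  a**4-2a**3-39a**2+152a-112 = (-(1/8)a+43/32)(-8a**3-70a**2+86a+1288) + ((1053/16)a**2+(3159/16)a-7371/4)
  -8a**3-70a**2+86a+1288 = (-(128/1053)a-736/1053)((1053/16)a**2+(3159/16)a-7371/4) + (0)
Last nonzero remainder: (1053/16)a**2+(3159/16)a-7371/4. Dividing through by 1053/16 gives the monic gcd a**2+3a-28.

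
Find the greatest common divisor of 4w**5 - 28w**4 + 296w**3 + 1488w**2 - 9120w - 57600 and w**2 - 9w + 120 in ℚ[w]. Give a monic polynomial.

Apply the Euclidean algorithm:
  4w**5 - 28w**4 + 296w**3 + 1488w**2 - 9120w - 57600 = (4w**3 + 8w**2 - 112w - 480)(w**2 - 9w + 120) + (0)
The last nonzero remainder w**2 - 9w + 120 is already monic.

w**2 - 9w + 120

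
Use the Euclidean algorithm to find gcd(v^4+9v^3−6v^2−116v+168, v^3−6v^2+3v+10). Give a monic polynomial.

v−2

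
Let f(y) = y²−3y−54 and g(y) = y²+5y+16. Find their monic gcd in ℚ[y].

Euclidean algorithm in ℚ[y]:
  y²−3y−54 = (y²+5y+16) + (−8y−70)
  y²+5y+16 = (−(1/8)y+15/32)(−8y−70) + (781/16)
  −8y−70 = (−(128/781)y−1120/781)(781/16) + (0)
The last nonzero remainder is the constant 781/16, so the polynomials are coprime and gcd = 1.

1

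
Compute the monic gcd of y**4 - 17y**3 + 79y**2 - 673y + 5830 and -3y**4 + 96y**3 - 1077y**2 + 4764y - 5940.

By polynomial division,
  y**4 - 17y**3 + 79y**2 - 673y + 5830 = (-1/3)(-3y**4 + 96y**3 - 1077y**2 + 4764y - 5940) + (15y**3 - 280y**2 + 915y + 3850)
  -3y**4 + 96y**3 - 1077y**2 + 4764y - 5940 = (-(1/5)y + 8/3)(15y**3 - 280y**2 + 915y + 3850) + (-(442/3)y**2 + 3094y - 48620/3)
  15y**3 - 280y**2 + 915y + 3850 = (-(45/442)y - 105/442)(-(442/3)y**2 + 3094y - 48620/3) + (0)
Last nonzero remainder: -(442/3)y**2 + 3094y - 48620/3. Dividing through by -442/3 gives the monic gcd y**2 - 21y + 110.

y**2 - 21y + 110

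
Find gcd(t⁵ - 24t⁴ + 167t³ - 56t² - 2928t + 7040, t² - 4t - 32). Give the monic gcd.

t² - 4t - 32

Repeated division with remainder:
  t⁵ - 24t⁴ + 167t³ - 56t² - 2928t + 7040 = (t³ - 20t² + 119t - 220)(t² - 4t - 32) + (0)
The last nonzero remainder t² - 4t - 32 is already monic.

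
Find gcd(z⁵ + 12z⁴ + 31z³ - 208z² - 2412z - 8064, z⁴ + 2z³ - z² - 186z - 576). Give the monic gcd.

Repeated division with remainder:
  z⁵ + 12z⁴ + 31z³ - 208z² - 2412z - 8064 = (z + 10)(z⁴ + 2z³ - z² - 186z - 576) + (12z³ - 12z² + 24z - 2304)
  z⁴ + 2z³ - z² - 186z - 576 = ((1/12)z + 1/4)(12z³ - 12z² + 24z - 2304) + (0)
Last nonzero remainder: 12z³ - 12z² + 24z - 2304. Dividing through by 12 gives the monic gcd z³ - z² + 2z - 192.

z³ - z² + 2z - 192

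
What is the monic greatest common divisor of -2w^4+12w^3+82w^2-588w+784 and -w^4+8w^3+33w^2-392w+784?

w^3-4w^2-49w+196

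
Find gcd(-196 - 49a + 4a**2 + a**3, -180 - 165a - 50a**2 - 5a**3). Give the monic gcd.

Apply the Euclidean algorithm:
  a**3 + 4a**2 - 49a - 196 = (-1/5)(-5a**3 - 50a**2 - 165a - 180) + (-6a**2 - 82a - 232)
  -5a**3 - 50a**2 - 165a - 180 = ((5/6)a - 55/18)(-6a**2 - 82a - 232) + (-(2000/9)a - 8000/9)
  -6a**2 - 82a - 232 = ((27/1000)a + 261/1000)(-(2000/9)a - 8000/9) + (0)
Last nonzero remainder: -(2000/9)a - 8000/9. Dividing through by -2000/9 gives the monic gcd a + 4.

4 + a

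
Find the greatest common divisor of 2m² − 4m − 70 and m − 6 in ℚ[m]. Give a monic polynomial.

Euclidean algorithm in ℚ[m]:
  2m² − 4m − 70 = (2m + 8)(m − 6) + (−22)
  m − 6 = (−(1/22)m + 3/11)(−22) + (0)
The last nonzero remainder is the constant −22, so the polynomials are coprime and gcd = 1.

1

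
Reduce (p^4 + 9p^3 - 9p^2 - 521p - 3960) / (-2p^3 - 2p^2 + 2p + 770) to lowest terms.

(-p^2 - p + 72)/(2p - 14)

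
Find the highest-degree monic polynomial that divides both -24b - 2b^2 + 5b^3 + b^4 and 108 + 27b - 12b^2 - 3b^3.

12 + 7b + b^2

Apply the Euclidean algorithm:
  b^4 + 5b^3 - 2b^2 - 24b = (-(1/3)b - 1/3)(-3b^3 - 12b^2 + 27b + 108) + (3b^2 + 21b + 36)
  -3b^3 - 12b^2 + 27b + 108 = (-b + 3)(3b^2 + 21b + 36) + (0)
Last nonzero remainder: 3b^2 + 21b + 36. Dividing through by 3 gives the monic gcd b^2 + 7b + 12.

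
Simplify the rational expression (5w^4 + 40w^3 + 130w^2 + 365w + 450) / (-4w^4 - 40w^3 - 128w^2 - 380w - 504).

By polynomial division,
  5w^4 + 40w^3 + 130w^2 + 365w + 450 = (-5/4)(-4w^4 - 40w^3 - 128w^2 - 380w - 504) + (-10w^3 - 30w^2 - 110w - 180)
  -4w^4 - 40w^3 - 128w^2 - 380w - 504 = ((2/5)w + 14/5)(-10w^3 - 30w^2 - 110w - 180) + (0)
Last nonzero remainder: -10w^3 - 30w^2 - 110w - 180. Dividing through by -10 gives the monic gcd w^3 + 3w^2 + 11w + 18.
Cancel w^3 + 3w^2 + 11w + 18 from numerator and denominator to get the reduced form.

(-5w - 25)/(4w + 28)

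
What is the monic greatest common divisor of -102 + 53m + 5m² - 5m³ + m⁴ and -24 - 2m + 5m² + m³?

Apply the Euclidean algorithm:
  m⁴ - 5m³ + 5m² + 53m - 102 = (m - 10)(m³ + 5m² - 2m - 24) + (57m² + 57m - 342)
  m³ + 5m² - 2m - 24 = ((1/57)m + 4/57)(57m² + 57m - 342) + (0)
Last nonzero remainder: 57m² + 57m - 342. Dividing through by 57 gives the monic gcd m² + m - 6.

-6 + m + m²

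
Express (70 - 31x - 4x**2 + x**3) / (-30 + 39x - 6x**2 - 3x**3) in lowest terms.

Euclidean algorithm in ℚ[x]:
  x**3 - 4x**2 - 31x + 70 = (-1/3)(-3x**3 - 6x**2 + 39x - 30) + (-6x**2 - 18x + 60)
  -3x**3 - 6x**2 + 39x - 30 = ((1/2)x - 1/2)(-6x**2 - 18x + 60) + (0)
Last nonzero remainder: -6x**2 - 18x + 60. Dividing through by -6 gives the monic gcd x**2 + 3x - 10.
Cancel x**2 + 3x - 10 from numerator and denominator to get the reduced form.

(7 - x)/(-3 + 3x)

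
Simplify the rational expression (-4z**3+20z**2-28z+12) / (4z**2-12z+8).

Apply the Euclidean algorithm:
  -4z**3+20z**2-28z+12 = (-z+2)(4z**2-12z+8) + (4z-4)
  4z**2-12z+8 = (z-2)(4z-4) + (0)
Last nonzero remainder: 4z-4. Dividing through by 4 gives the monic gcd z-1.
Cancel z-1 from numerator and denominator to get the reduced form.

(-z**2+4z-3)/(z-2)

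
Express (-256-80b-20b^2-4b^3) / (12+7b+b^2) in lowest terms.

Repeated division with remainder:
  -4b^3-20b^2-80b-256 = (-4b+8)(b^2+7b+12) + (-88b-352)
  b^2+7b+12 = (-(1/88)b-3/88)(-88b-352) + (0)
Last nonzero remainder: -88b-352. Dividing through by -88 gives the monic gcd b+4.
Cancel b+4 from numerator and denominator to get the reduced form.

(-64-4b-4b^2)/(3+b)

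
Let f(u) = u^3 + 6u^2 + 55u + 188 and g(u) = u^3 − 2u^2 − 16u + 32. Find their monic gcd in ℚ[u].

u + 4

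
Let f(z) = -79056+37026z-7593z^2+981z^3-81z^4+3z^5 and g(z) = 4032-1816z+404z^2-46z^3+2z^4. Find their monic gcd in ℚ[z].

Apply the Euclidean algorithm:
  3z^5-81z^4+981z^3-7593z^2+37026z-79056 = ((3/2)z-6)(2z^4-46z^3+404z^2-1816z+4032) + (99z^3-2445z^2+20082z-54864)
  2z^4-46z^3+404z^2-1816z+4032 = ((2/99)z+112/3267)(99z^3-2445z^2+20082z-54864) + ((89432/1089)z^2-(1520344/1089)z+715456/121)
  99z^3-2445z^2+20082z-54864 = ((107811/89432)z-414909/44716)((89432/1089)z^2-(1520344/1089)z+715456/121) + (0)
Last nonzero remainder: (89432/1089)z^2-(1520344/1089)z+715456/121. Dividing through by 89432/1089 gives the monic gcd z^2-17z+72.

72-17z+z^2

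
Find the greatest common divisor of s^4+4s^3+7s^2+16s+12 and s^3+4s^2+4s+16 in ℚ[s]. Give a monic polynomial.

s^2+4

Euclidean algorithm in ℚ[s]:
  s^4+4s^3+7s^2+16s+12 = (s)(s^3+4s^2+4s+16) + (3s^2+12)
  s^3+4s^2+4s+16 = ((1/3)s+4/3)(3s^2+12) + (0)
Last nonzero remainder: 3s^2+12. Dividing through by 3 gives the monic gcd s^2+4.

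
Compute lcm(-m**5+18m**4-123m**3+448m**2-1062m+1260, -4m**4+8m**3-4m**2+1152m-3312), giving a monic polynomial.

m**7-11m**6+43m**5-415m**4+3584m**3-14434m**2+40032m-57960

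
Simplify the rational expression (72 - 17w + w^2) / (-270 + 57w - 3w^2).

Euclidean algorithm in ℚ[w]:
  w^2 - 17w + 72 = (-1/3)(-3w^2 + 57w - 270) + (2w - 18)
  -3w^2 + 57w - 270 = (-(3/2)w + 15)(2w - 18) + (0)
Last nonzero remainder: 2w - 18. Dividing through by 2 gives the monic gcd w - 9.
Cancel w - 9 from numerator and denominator to get the reduced form.

(8 - w)/(-30 + 3w)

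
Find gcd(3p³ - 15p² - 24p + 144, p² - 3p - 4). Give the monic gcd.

p - 4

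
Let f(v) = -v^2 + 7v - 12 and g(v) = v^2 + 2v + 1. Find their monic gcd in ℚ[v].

1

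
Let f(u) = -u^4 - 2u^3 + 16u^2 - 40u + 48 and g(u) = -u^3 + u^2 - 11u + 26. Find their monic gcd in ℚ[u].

Apply the Euclidean algorithm:
  -u^4 - 2u^3 + 16u^2 - 40u + 48 = (u + 3)(-u^3 + u^2 - 11u + 26) + (24u^2 - 33u - 30)
  -u^3 + u^2 - 11u + 26 = (-(1/24)u - 1/64)(24u^2 - 33u - 30) + (-(817/64)u + 817/32)
  24u^2 - 33u - 30 = (-(1536/817)u - 960/817)(-(817/64)u + 817/32) + (0)
Last nonzero remainder: -(817/64)u + 817/32. Dividing through by -817/64 gives the monic gcd u - 2.

u - 2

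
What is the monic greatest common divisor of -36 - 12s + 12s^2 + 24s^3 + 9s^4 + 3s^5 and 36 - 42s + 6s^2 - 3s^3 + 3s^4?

Apply the Euclidean algorithm:
  3s^5 + 9s^4 + 24s^3 + 12s^2 - 12s - 36 = (s + 4)(3s^4 - 3s^3 + 6s^2 - 42s + 36) + (30s^3 + 30s^2 + 120s - 180)
  3s^4 - 3s^3 + 6s^2 - 42s + 36 = ((1/10)s - 1/5)(30s^3 + 30s^2 + 120s - 180) + (0)
Last nonzero remainder: 30s^3 + 30s^2 + 120s - 180. Dividing through by 30 gives the monic gcd s^3 + s^2 + 4s - 6.

-6 + 4s + s^2 + s^3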